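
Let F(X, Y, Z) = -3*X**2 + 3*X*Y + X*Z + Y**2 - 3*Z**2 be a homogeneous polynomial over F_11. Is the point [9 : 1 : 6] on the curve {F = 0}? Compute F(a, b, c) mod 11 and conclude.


F(9,1,6) ≡ 6 (mod 11); P is NOT on the curve.

Evaluate F(9, 1, 6) term-by-term (mod 11).
  -3*X**2 ↦ -3·81·1·1 = -243
  3*X*Y ↦ 3·9·1·1 = 27
  X*Z ↦ 1·9·1·6 = 54
  Y**2 ↦ 1·1·1·1 = 1
  -3*Z**2 ↦ -3·1·1·36 = -108
Sum: F(9, 1, 6) = (-243) + (27) + (54) + (1) + (-108) = -269.
Reducing mod 11: -269 ≡ 6 (mod 11).
Since F(a, b, c) ≡ 6 ≠ 0 (mod 11), P does NOT lie on the curve.


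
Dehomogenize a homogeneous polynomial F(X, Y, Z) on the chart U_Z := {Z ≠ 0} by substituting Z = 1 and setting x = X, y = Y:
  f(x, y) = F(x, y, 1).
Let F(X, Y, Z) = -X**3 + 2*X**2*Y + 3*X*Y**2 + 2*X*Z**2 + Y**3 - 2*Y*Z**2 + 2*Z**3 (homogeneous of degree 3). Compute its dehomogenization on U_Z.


f(x, y) = -x**3 + 2*x**2*y + 3*x*y**2 + 2*x + y**3 - 2*y + 2

On U_Z we set Z = 1. Each monomial c·X^i·Y^j·Z^k in F becomes c·x^i·y^j·1^k = c·x^i·y^j.
Substituting Z = 1: F(X, Y, 1) = -x**3 + 2*x**2*y + 3*x*y**2 + 2*x + y**3 - 2*y + 2.
Note: deg(f) ≤ deg(F) = 3; strict inequality happens when F is divisible by Z (lost terms).


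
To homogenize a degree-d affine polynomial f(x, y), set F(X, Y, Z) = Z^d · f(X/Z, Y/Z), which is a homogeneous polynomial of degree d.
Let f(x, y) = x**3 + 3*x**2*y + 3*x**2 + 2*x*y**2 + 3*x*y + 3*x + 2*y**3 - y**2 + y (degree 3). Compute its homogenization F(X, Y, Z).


F(X, Y, Z) = X**3 + 3*X**2*Y + 3*X**2*Z + 2*X*Y**2 + 3*X*Y*Z + 3*X*Z**2 + 2*Y**3 - Y**2*Z + Y*Z**2

deg(f) = 3.
Substitute x = X/Z, y = Y/Z into f, then multiply by Z^3.
  monomial 1·x^3·y^0 ↦ 1·X^3·Y^0·Z^0.
  monomial 3·x^2·y^1 ↦ 3·X^2·Y^1·Z^0.
  monomial 3·x^2·y^0 ↦ 3·X^2·Y^0·Z^1.
  monomial 2·x^1·y^2 ↦ 2·X^1·Y^2·Z^0.
  monomial 3·x^1·y^1 ↦ 3·X^1·Y^1·Z^1.
  monomial 3·x^1·y^0 ↦ 3·X^1·Y^0·Z^2.
  monomial 2·x^0·y^3 ↦ 2·X^0·Y^3·Z^0.
  monomial -1·x^0·y^2 ↦ -1·X^0·Y^2·Z^1.
  monomial 1·x^0·y^1 ↦ 1·X^0·Y^1·Z^2.
Collecting: F(X, Y, Z) = X**3 + 3*X**2*Y + 3*X**2*Z + 2*X*Y**2 + 3*X*Y*Z + 3*X*Z**2 + 2*Y**3 - Y**2*Z + Y*Z**2.


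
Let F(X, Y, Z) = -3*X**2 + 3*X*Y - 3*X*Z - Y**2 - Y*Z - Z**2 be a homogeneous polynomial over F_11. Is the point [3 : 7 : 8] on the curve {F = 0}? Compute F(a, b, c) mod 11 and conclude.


F(3,7,8) ≡ 4 (mod 11); P is NOT on the curve.

Evaluate F(3, 7, 8) term-by-term (mod 11).
  -3*X**2 ↦ -3·9·1·1 = -27
  3*X*Y ↦ 3·3·7·1 = 63
  -3*X*Z ↦ -3·3·1·8 = -72
  -Y**2 ↦ -1·1·49·1 = -49
  -Y*Z ↦ -1·1·7·8 = -56
  -Z**2 ↦ -1·1·1·64 = -64
Sum: F(3, 7, 8) = (-27) + (63) + (-72) + (-49) + (-56) + (-64) = -205.
Reducing mod 11: -205 ≡ 4 (mod 11).
Since F(a, b, c) ≡ 4 ≠ 0 (mod 11), P does NOT lie on the curve.


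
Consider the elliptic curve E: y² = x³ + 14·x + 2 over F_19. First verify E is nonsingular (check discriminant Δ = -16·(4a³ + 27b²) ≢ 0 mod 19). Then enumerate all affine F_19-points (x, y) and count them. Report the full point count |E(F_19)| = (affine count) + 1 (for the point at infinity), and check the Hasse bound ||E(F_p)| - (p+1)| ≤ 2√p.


Affine points = {(1, 6), (1, 13), (2, 0), (5, 8), (5, 11), (6, 6), (6, 13), (7, 5), (7, 14), (11, 9), (11, 10), (12, 6), (12, 13), (13, 5), (13, 14), (14, 4), (14, 15), (16, 3), (16, 16), (17, 2), (17, 17), (18, 5), (18, 14)}; affine count = 23; |E(F_19)| = 24.

Discriminant check: Δ ∝ 4a³ + 27b² = 4·14³ + 27·2² = 4·2744 + 27·4 ≡ 7 (mod 19). Nonzero ⇒ E is nonsingular.
For each x ∈ F_19, compute rhs = x³ + 14·x + 2 mod 19, then count y ∈ F_19 with y² ≡ rhs.
  x = 0: rhs = 2, matching y values: none (0 points).
  x = 1: rhs = 17, matching y values: 6, 13 (2 points).
  x = 2: rhs = 0, matching y values: 0 (1 points).
  x = 3: rhs = 14, matching y values: none (0 points).
  x = 4: rhs = 8, matching y values: none (0 points).
  x = 5: rhs = 7, matching y values: 8, 11 (2 points).
  x = 6: rhs = 17, matching y values: 6, 13 (2 points).
  x = 7: rhs = 6, matching y values: 5, 14 (2 points).
  x = 8: rhs = 18, matching y values: none (0 points).
  x = 9: rhs = 2, matching y values: none (0 points).
  x = 10: rhs = 2, matching y values: none (0 points).
  x = 11: rhs = 5, matching y values: 9, 10 (2 points).
  x = 12: rhs = 17, matching y values: 6, 13 (2 points).
  x = 13: rhs = 6, matching y values: 5, 14 (2 points).
  x = 14: rhs = 16, matching y values: 4, 15 (2 points).
  x = 15: rhs = 15, matching y values: none (0 points).
  x = 16: rhs = 9, matching y values: 3, 16 (2 points).
  x = 17: rhs = 4, matching y values: 2, 17 (2 points).
  x = 18: rhs = 6, matching y values: 5, 14 (2 points).
Total affine count: 23.
Full point count |E(F_19)| = 23 + 1 = 24.
Hasse bound: |24 − (19+1)| = |4| = 4 ≤ 2√19 ≈ 8.7178 ✓.


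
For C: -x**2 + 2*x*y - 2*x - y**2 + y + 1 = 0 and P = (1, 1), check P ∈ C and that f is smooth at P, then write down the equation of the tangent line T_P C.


Tangent line at P: -2*x + y + 1 = 0.

Step 1: f(1, 1) = 0, so P lies on C.
Step 2: partial derivatives
  f_x(x, y) = -2*x + 2*y - 2, f_y(x, y) = 2*x - 2*y + 1.
  f_x(P) = -2, f_y(P) = 1 (gradient nonzero, so P is smooth).
Step 3: tangent line at P: -2·(x − 1) + 1·(y − 1) = 0.
Expanding: -2*x + y + 1 = 0.


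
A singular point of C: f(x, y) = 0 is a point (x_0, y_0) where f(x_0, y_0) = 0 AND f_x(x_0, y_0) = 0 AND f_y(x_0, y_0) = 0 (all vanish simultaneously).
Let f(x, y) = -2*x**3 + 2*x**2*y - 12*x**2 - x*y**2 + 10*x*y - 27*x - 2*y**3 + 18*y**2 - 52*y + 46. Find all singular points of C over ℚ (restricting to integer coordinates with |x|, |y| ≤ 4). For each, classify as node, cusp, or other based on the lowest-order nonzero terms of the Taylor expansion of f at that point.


Singular points: {(-1, 3)}; classification: cusp.

Compute partial derivatives:
  f_x = -6*x**2 + 4*x*y - 24*x - y**2 + 10*y - 27.
  f_y = 2*x**2 - 2*x*y + 10*x - 6*y**2 + 36*y - 52.
Scan x_0 ∈ {−4, ..., 4}. For each x_0, f_y(x_0, y) is a polynomial in y; find its integer roots y ∈ {−4, ..., 4}, then test f_x and f at those candidates.
  x = -4: f_y(-4, y) = -6*y**2 + 44*y - 60; no integer root y with |y| ≤ 4.
  x = -3: f_y(-3, y) = -6*y**2 + 42*y - 64; no integer root y with |y| ≤ 4.
  x = -2: f_y(-2, y) = -6*y**2 + 40*y - 64; vanishes at y ∈ {4}. (-2, 4): f_x = -11 ≠ 0.
  x = -1: f_y(-1, y) = -6*y**2 + 38*y - 60; vanishes at y ∈ {3}. (-1, 3): f_x = 0, f = 0 — SINGULAR.
  x = 0: f_y(0, y) = -6*y**2 + 36*y - 52; no integer root y with |y| ≤ 4.
  x = 1: f_y(1, y) = -6*y**2 + 34*y - 40; vanishes at y ∈ {4}. (1, 4): f_x = -17 ≠ 0.
  x = 2: f_y(2, y) = -6*y**2 + 32*y - 24; no integer root y with |y| ≤ 4.
  x = 3: f_y(3, y) = -6*y**2 + 30*y - 4; no integer root y with |y| ≤ 4.
  x = 4: f_y(4, y) = -6*y**2 + 28*y + 20; no integer root y with |y| ≤ 4.
Only singular point on the grid: (-1, 3).
Classify: substitute x = -1 + u, y = 3 + v and expand: f = -2*u**3 + 2*u**2*v - u*v**2 - 2*v**3 + v**2.
No constant or linear terms (consistent with a singular point). Quadratic part: v**2. Cubic part: -2*u**3 + 2*u**2*v - u*v**2 - 2*v**3.
The quadratic part v**2 is a perfect square, so there is a single (double) tangent line v = 0, i.e. y = 3. Restricting the cubic part to that line (v = 0) leaves -2*u**3 ≠ 0, so f is not divisible by v and the branch is v² ≈ 2*u**3 to lowest order — this is a cusp.
Classification: cusp.


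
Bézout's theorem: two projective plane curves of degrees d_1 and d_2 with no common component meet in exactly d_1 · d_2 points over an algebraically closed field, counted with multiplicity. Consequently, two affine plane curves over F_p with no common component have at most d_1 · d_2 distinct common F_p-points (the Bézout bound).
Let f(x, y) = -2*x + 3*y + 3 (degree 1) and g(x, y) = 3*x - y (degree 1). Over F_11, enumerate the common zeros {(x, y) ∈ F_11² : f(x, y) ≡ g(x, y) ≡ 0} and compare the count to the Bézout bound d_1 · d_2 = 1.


Common zeros: {(9, 5)}; count = 1; Bézout bound = 1.

deg(f) = 1, deg(g) = 1, so Bézout bound = 1.
Scan x ∈ F_11. For each x, list the y ∈ F_11 with f(x, y) ≡ 0 and those with g(x, y) ≡ 0 (mod 11); the common zeros in that column are the intersection.
  x = 0: f ≡ 0 at y ∈ {10}; g ≡ 0 at y ∈ {0}; common: ∅.
  x = 1: f ≡ 0 at y ∈ {7}; g ≡ 0 at y ∈ {3}; common: ∅.
  x = 2: f ≡ 0 at y ∈ {4}; g ≡ 0 at y ∈ {6}; common: ∅.
  x = 3: f ≡ 0 at y ∈ {1}; g ≡ 0 at y ∈ {9}; common: ∅.
  x = 4: f ≡ 0 at y ∈ {9}; g ≡ 0 at y ∈ {1}; common: ∅.
  x = 5: f ≡ 0 at y ∈ {6}; g ≡ 0 at y ∈ {4}; common: ∅.
  x = 6: f ≡ 0 at y ∈ {3}; g ≡ 0 at y ∈ {7}; common: ∅.
  x = 7: f ≡ 0 at y ∈ {0}; g ≡ 0 at y ∈ {10}; common: ∅.
  x = 8: f ≡ 0 at y ∈ {8}; g ≡ 0 at y ∈ {2}; common: ∅.
  x = 9: f ≡ 0 at y ∈ {5}; g ≡ 0 at y ∈ {5}; common: {5}.
  x = 10: f ≡ 0 at y ∈ {2}; g ≡ 0 at y ∈ {8}; common: ∅.
Collecting: common zeros = {(9, 5)}, so the count is 1.
Comparison with the Bézout bound: 1 ≤ 1 = deg(f)·deg(g), as expected for curves with no common component (the bound is attained).


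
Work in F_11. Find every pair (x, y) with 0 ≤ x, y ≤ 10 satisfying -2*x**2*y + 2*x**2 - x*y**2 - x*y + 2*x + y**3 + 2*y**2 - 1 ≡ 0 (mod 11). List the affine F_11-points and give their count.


Affine F_11-points: {(0, 3), (0, 7), (0, 10), (1, 7), (2, 0), (3, 3), (3, 6), (4, 2), (4, 5), (4, 6), (5, 2), (5, 10), (8, 0), (9, 5)}; count = 14.

For each of the 121 pairs (x, y) ∈ F_11², evaluate f(x, y) mod 11. Record the zeros.
  x = 0: [0↦10, 1↦2, 2↦4, 3↦0, 4↦7, 5↦9, 6↦1, 7↦0, 8↦1, 9↦10, 10↦0]  zeros at y ∈ {3, 7, 10}
  x = 1: [0↦3, 1↦2, 2↦9, 3↦8, 4↦5, 5↦6, 6↦6, 7↦0, 8↦5, 9↦5, 10↦6]  zeros at y ∈ {7}
  x = 2: [0↦0, 1↦2, 2↦10, 3↦8, 4↦2, 5↦9, 6↦2, 7↦9, 8↦3, 9↦1, 10↦9]  zeros at y ∈ {0}
  x = 3: [0↦1, 1↦2, 2↦7, 3↦0, 4↦9, 5↦7, 6↦0, 7↦5, 8↦6, 9↦9, 10↦9]  zeros at y ∈ {3, 6}
  x = 4: [0↦6, 1↦2, 2↦0, 3↦6, 4↦4, 5↦0, 6↦0, 7↦10, 8↦3, 9↦7, 10↦6]  zeros at y ∈ {2, 5, 6}
  x = 5: [0↦4, 1↦2, 2↦0, 3↦4, 4↦9, 5↦10, 6↦2, 7↦2, 8↦5, 9↦6, 10↦0]  zeros at y ∈ {2, 10}
  x = 6: [0↦6, 1↦2, 2↦7, 3↦5, 4↦2, 5↦4, 6↦6, 7↦3, 8↦1, 9↦6, 10↦2]  zeros at y ∈ ∅
  x = 7: [0↦1, 1↦2, 2↦10, 3↦9, 4↦5, 5↦4, 6↦1, 7↦2, 8↦2, 9↦7, 10↦1]  zeros at y ∈ ∅
  x = 8: [0↦0, 1↦2, 2↦9, 3↦5, 4↦7, 5↦10, 6↦9, 7↦10, 8↦8, 9↦9, 10↦8]  zeros at y ∈ {0}
  x = 9: [0↦3, 1↦2, 2↦4, 3↦4, 4↦8, 5↦0, 6↦8, 7↦5, 8↦8, 9↦1, 10↦1]  zeros at y ∈ {5}
  x = 10: [0↦10, 1↦2, 2↦6, 3↦6, 4↦8, 5↦7, 6↦9, 7↦9, 8↦2, 9↦5, 10↦2]  zeros at y ∈ ∅
Collecting zeros: affine points = {(0, 3), (0, 7), (0, 10), (1, 7), (2, 0), (3, 3), (3, 6), (4, 2), (4, 5), (4, 6), (5, 2), (5, 10), (8, 0), (9, 5)}.
Total count |C(F_11)_aff| = 14.


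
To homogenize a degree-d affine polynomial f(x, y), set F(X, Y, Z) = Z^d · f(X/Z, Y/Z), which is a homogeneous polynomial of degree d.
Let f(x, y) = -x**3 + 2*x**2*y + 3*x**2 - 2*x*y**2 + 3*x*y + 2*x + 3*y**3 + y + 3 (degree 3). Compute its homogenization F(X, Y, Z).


F(X, Y, Z) = -X**3 + 2*X**2*Y + 3*X**2*Z - 2*X*Y**2 + 3*X*Y*Z + 2*X*Z**2 + 3*Y**3 + Y*Z**2 + 3*Z**3

deg(f) = 3.
Substitute x = X/Z, y = Y/Z into f, then multiply by Z^3.
  monomial -1·x^3·y^0 ↦ -1·X^3·Y^0·Z^0.
  monomial 2·x^2·y^1 ↦ 2·X^2·Y^1·Z^0.
  monomial 3·x^2·y^0 ↦ 3·X^2·Y^0·Z^1.
  monomial -2·x^1·y^2 ↦ -2·X^1·Y^2·Z^0.
  monomial 3·x^1·y^1 ↦ 3·X^1·Y^1·Z^1.
  monomial 2·x^1·y^0 ↦ 2·X^1·Y^0·Z^2.
  monomial 3·x^0·y^3 ↦ 3·X^0·Y^3·Z^0.
  monomial 1·x^0·y^1 ↦ 1·X^0·Y^1·Z^2.
  monomial 3·x^0·y^0 ↦ 3·X^0·Y^0·Z^3.
Collecting: F(X, Y, Z) = -X**3 + 2*X**2*Y + 3*X**2*Z - 2*X*Y**2 + 3*X*Y*Z + 2*X*Z**2 + 3*Y**3 + Y*Z**2 + 3*Z**3.


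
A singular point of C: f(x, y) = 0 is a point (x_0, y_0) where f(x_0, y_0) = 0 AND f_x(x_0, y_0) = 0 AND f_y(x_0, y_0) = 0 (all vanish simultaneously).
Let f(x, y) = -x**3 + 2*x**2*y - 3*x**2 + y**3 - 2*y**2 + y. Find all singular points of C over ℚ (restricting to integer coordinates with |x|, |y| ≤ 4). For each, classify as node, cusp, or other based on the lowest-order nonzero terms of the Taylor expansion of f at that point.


Singular points: {(0, 1)}; classification: node.

Compute partial derivatives:
  f_x = -3*x**2 + 4*x*y - 6*x.
  f_y = 2*x**2 + 3*y**2 - 4*y + 1.
Scan x_0 ∈ {−4, ..., 4}. For each x_0, f_y(x_0, y) is a polynomial in y; find its integer roots y ∈ {−4, ..., 4}, then test f_x and f at those candidates.
  x = -4: f_y(-4, y) = 3*y**2 - 4*y + 33; no integer root y with |y| ≤ 4.
  x = -3: f_y(-3, y) = 3*y**2 - 4*y + 19; no integer root y with |y| ≤ 4.
  x = -2: f_y(-2, y) = 3*y**2 - 4*y + 9; no integer root y with |y| ≤ 4.
  x = -1: f_y(-1, y) = 3*y**2 - 4*y + 3; no integer root y with |y| ≤ 4.
  x = 0: f_y(0, y) = 3*y**2 - 4*y + 1; vanishes at y ∈ {1}. (0, 1): f_x = 0, f = 0 — SINGULAR.
  x = 1: f_y(1, y) = 3*y**2 - 4*y + 3; no integer root y with |y| ≤ 4.
  x = 2: f_y(2, y) = 3*y**2 - 4*y + 9; no integer root y with |y| ≤ 4.
  x = 3: f_y(3, y) = 3*y**2 - 4*y + 19; no integer root y with |y| ≤ 4.
  x = 4: f_y(4, y) = 3*y**2 - 4*y + 33; no integer root y with |y| ≤ 4.
Only singular point on the grid: (0, 1).
Classify: substitute x = 0 + u, y = 1 + v and expand: f = -u**3 + 2*u**2*v - u**2 + v**3 + v**2.
No constant or linear terms (consistent with a singular point). Quadratic part: -u**2 + v**2. Cubic part: -u**3 + 2*u**2*v + v**3.
The quadratic part v**2 - u**2 = (v − u)(v + u) splits into two distinct linear factors, so there are two distinct tangent lines y − 1 = ±(x − 0) — this is a node (ordinary double point).
Classification: node.


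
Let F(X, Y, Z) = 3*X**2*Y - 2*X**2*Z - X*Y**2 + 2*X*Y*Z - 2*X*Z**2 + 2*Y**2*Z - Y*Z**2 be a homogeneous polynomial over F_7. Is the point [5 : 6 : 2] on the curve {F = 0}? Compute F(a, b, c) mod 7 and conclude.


F(5,6,2) ≡ 6 (mod 7); P is NOT on the curve.

Evaluate F(5, 6, 2) term-by-term (mod 7).
  3*X**2*Y ↦ 3·25·6·1 = 450
  -2*X**2*Z ↦ -2·25·1·2 = -100
  -X*Y**2 ↦ -1·5·36·1 = -180
  2*X*Y*Z ↦ 2·5·6·2 = 120
  -2*X*Z**2 ↦ -2·5·1·4 = -40
  2*Y**2*Z ↦ 2·1·36·2 = 144
  -Y*Z**2 ↦ -1·1·6·4 = -24
Sum: F(5, 6, 2) = (450) + (-100) + (-180) + (120) + (-40) + (144) + (-24) = 370.
Reducing mod 7: 370 ≡ 6 (mod 7).
Since F(a, b, c) ≡ 6 ≠ 0 (mod 7), P does NOT lie on the curve.


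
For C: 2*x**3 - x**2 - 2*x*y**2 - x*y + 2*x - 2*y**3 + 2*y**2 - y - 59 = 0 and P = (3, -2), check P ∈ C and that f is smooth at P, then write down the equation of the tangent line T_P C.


Tangent line at P: 44*x - 12*y - 156 = 0.

Step 1: f(3, -2) = 0, so P lies on C.
Step 2: partial derivatives
  f_x(x, y) = 6*x**2 - 2*x - 2*y**2 - y + 2, f_y(x, y) = -4*x*y - x - 6*y**2 + 4*y - 1.
  f_x(P) = 44, f_y(P) = -12 (gradient nonzero, so P is smooth).
Step 3: tangent line at P: 44·(x − 3) + -12·(y − -2) = 0.
Expanding: 44*x - 12*y - 156 = 0.


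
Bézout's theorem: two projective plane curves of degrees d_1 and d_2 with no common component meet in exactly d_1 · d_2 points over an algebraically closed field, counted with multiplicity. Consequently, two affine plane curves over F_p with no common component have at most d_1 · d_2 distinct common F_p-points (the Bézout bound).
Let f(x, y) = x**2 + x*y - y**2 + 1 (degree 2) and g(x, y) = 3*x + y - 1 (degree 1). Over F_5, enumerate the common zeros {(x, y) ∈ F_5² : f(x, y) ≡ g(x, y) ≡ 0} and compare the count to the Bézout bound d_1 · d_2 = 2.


Common zeros: {(0, 1), (2, 0)}; count = 2; Bézout bound = 2.

deg(f) = 2, deg(g) = 1, so Bézout bound = 2.
Scan x ∈ F_5. For each x, list the y ∈ F_5 with f(x, y) ≡ 0 and those with g(x, y) ≡ 0 (mod 5); the common zeros in that column are the intersection.
  x = 0: f ≡ 0 at y ∈ {1, 4}; g ≡ 0 at y ∈ {1}; common: {1}.
  x = 1: f ≡ 0 at y ∈ {2, 4}; g ≡ 0 at y ∈ {3}; common: ∅.
  x = 2: f ≡ 0 at y ∈ {0, 2}; g ≡ 0 at y ∈ {0}; common: {0}.
  x = 3: f ≡ 0 at y ∈ {0, 3}; g ≡ 0 at y ∈ {2}; common: ∅.
  x = 4: f ≡ 0 at y ∈ {1, 3}; g ≡ 0 at y ∈ {4}; common: ∅.
Collecting: common zeros = {(0, 1), (2, 0)}, so the count is 2.
Comparison with the Bézout bound: 2 ≤ 2 = deg(f)·deg(g), as expected for curves with no common component (the bound is attained).


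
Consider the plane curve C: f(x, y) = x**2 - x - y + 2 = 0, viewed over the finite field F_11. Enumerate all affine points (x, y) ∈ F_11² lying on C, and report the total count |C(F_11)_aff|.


Affine F_11-points: {(0, 2), (1, 2), (2, 4), (3, 8), (4, 3), (5, 0), (6, 10), (7, 0), (8, 3), (9, 8), (10, 4)}; count = 11.

For each of the 121 pairs (x, y) ∈ F_11², evaluate f(x, y) mod 11. Record the zeros.
  x = 0: [0↦2, 1↦1, 2↦0, 3↦10, 4↦9, 5↦8, 6↦7, 7↦6, 8↦5, 9↦4, 10↦3]  zeros at y ∈ {2}
  x = 1: [0↦2, 1↦1, 2↦0, 3↦10, 4↦9, 5↦8, 6↦7, 7↦6, 8↦5, 9↦4, 10↦3]  zeros at y ∈ {2}
  x = 2: [0↦4, 1↦3, 2↦2, 3↦1, 4↦0, 5↦10, 6↦9, 7↦8, 8↦7, 9↦6, 10↦5]  zeros at y ∈ {4}
  x = 3: [0↦8, 1↦7, 2↦6, 3↦5, 4↦4, 5↦3, 6↦2, 7↦1, 8↦0, 9↦10, 10↦9]  zeros at y ∈ {8}
  x = 4: [0↦3, 1↦2, 2↦1, 3↦0, 4↦10, 5↦9, 6↦8, 7↦7, 8↦6, 9↦5, 10↦4]  zeros at y ∈ {3}
  x = 5: [0↦0, 1↦10, 2↦9, 3↦8, 4↦7, 5↦6, 6↦5, 7↦4, 8↦3, 9↦2, 10↦1]  zeros at y ∈ {0}
  x = 6: [0↦10, 1↦9, 2↦8, 3↦7, 4↦6, 5↦5, 6↦4, 7↦3, 8↦2, 9↦1, 10↦0]  zeros at y ∈ {10}
  x = 7: [0↦0, 1↦10, 2↦9, 3↦8, 4↦7, 5↦6, 6↦5, 7↦4, 8↦3, 9↦2, 10↦1]  zeros at y ∈ {0}
  x = 8: [0↦3, 1↦2, 2↦1, 3↦0, 4↦10, 5↦9, 6↦8, 7↦7, 8↦6, 9↦5, 10↦4]  zeros at y ∈ {3}
  x = 9: [0↦8, 1↦7, 2↦6, 3↦5, 4↦4, 5↦3, 6↦2, 7↦1, 8↦0, 9↦10, 10↦9]  zeros at y ∈ {8}
  x = 10: [0↦4, 1↦3, 2↦2, 3↦1, 4↦0, 5↦10, 6↦9, 7↦8, 8↦7, 9↦6, 10↦5]  zeros at y ∈ {4}
Collecting zeros: affine points = {(0, 2), (1, 2), (2, 4), (3, 8), (4, 3), (5, 0), (6, 10), (7, 0), (8, 3), (9, 8), (10, 4)}.
Total count |C(F_11)_aff| = 11.


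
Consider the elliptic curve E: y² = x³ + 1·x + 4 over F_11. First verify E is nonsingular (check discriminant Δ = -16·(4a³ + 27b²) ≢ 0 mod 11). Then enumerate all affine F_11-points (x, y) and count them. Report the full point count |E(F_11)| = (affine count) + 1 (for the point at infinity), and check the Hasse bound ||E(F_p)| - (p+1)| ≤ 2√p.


Affine points = {(0, 2), (0, 9), (2, 5), (2, 6), (3, 1), (3, 10), (9, 4), (9, 7)}; affine count = 8; |E(F_11)| = 9.

Discriminant check: Δ ∝ 4a³ + 27b² = 4·1³ + 27·4² = 4·1 + 27·16 ≡ 7 (mod 11). Nonzero ⇒ E is nonsingular.
For each x ∈ F_11, compute rhs = x³ + 1·x + 4 mod 11, then count y ∈ F_11 with y² ≡ rhs.
  x = 0: rhs = 4, matching y values: 2, 9 (2 points).
  x = 1: rhs = 6, matching y values: none (0 points).
  x = 2: rhs = 3, matching y values: 5, 6 (2 points).
  x = 3: rhs = 1, matching y values: 1, 10 (2 points).
  x = 4: rhs = 6, matching y values: none (0 points).
  x = 5: rhs = 2, matching y values: none (0 points).
  x = 6: rhs = 6, matching y values: none (0 points).
  x = 7: rhs = 2, matching y values: none (0 points).
  x = 8: rhs = 7, matching y values: none (0 points).
  x = 9: rhs = 5, matching y values: 4, 7 (2 points).
  x = 10: rhs = 2, matching y values: none (0 points).
Total affine count: 8.
Full point count |E(F_11)| = 8 + 1 = 9.
Hasse bound: |9 − (11+1)| = |-3| = 3 ≤ 2√11 ≈ 6.6332 ✓.


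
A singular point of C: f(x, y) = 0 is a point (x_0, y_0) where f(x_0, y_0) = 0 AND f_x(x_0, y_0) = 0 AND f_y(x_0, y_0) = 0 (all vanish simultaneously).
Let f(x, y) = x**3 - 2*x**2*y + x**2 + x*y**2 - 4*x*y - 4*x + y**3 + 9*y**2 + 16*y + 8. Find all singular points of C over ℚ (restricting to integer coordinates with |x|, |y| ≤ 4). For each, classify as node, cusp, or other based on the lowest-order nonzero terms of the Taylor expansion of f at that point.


Singular points: {(-2, -2)}; classification: node.

Compute partial derivatives:
  f_x = 3*x**2 - 4*x*y + 2*x + y**2 - 4*y - 4.
  f_y = -2*x**2 + 2*x*y - 4*x + 3*y**2 + 18*y + 16.
Scan x_0 ∈ {−4, ..., 4}. For each x_0, f_y(x_0, y) is a polynomial in y; find its integer roots y ∈ {−4, ..., 4}, then test f_x and f at those candidates.
  x = -4: f_y(-4, y) = 3*y**2 + 10*y; vanishes at y ∈ {0}. (-4, 0): f_x = 36 ≠ 0.
  x = -3: f_y(-3, y) = 3*y**2 + 12*y + 10; no integer root y with |y| ≤ 4.
  x = -2: f_y(-2, y) = 3*y**2 + 14*y + 16; vanishes at y ∈ {-2}. (-2, -2): f_x = 0, f = 0 — SINGULAR.
  x = -1: f_y(-1, y) = 3*y**2 + 16*y + 18; no integer root y with |y| ≤ 4.
  x = 0: f_y(0, y) = 3*y**2 + 18*y + 16; no integer root y with |y| ≤ 4.
  x = 1: f_y(1, y) = 3*y**2 + 20*y + 10; no integer root y with |y| ≤ 4.
  x = 2: f_y(2, y) = 3*y**2 + 22*y; vanishes at y ∈ {0}. (2, 0): f_x = 12 ≠ 0.
  x = 3: f_y(3, y) = 3*y**2 + 24*y - 14; no integer root y with |y| ≤ 4.
  x = 4: f_y(4, y) = 3*y**2 + 26*y - 32; no integer root y with |y| ≤ 4.
Only singular point on the grid: (-2, -2).
Classify: substitute x = -2 + u, y = -2 + v and expand: f = u**3 - 2*u**2*v - u**2 + u*v**2 + v**3 + v**2.
No constant or linear terms (consistent with a singular point). Quadratic part: -u**2 + v**2. Cubic part: u**3 - 2*u**2*v + u*v**2 + v**3.
The quadratic part v**2 - u**2 = (v − u)(v + u) splits into two distinct linear factors, so there are two distinct tangent lines y − -2 = ±(x − -2) — this is a node (ordinary double point).
Classification: node.


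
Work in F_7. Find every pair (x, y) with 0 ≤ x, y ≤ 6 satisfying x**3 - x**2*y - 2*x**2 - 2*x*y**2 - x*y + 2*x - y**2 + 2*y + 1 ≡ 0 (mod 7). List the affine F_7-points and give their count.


Affine F_7-points: {(0, 4), (0, 5), (2, 4), (2, 5), (3, 3), (4, 1), (4, 4), (5, 2), (5, 5)}; count = 9.

For each of the 49 pairs (x, y) ∈ F_7², evaluate f(x, y) mod 7. Record the zeros.
  x = 0: [0↦1, 1↦2, 2↦1, 3↦5, 4↦0, 5↦0, 6↦5]  zeros at y ∈ {4, 5}
  x = 1: [0↦2, 1↦6, 2↦4, 3↦3, 4↦3, 5↦4, 6↦6]  zeros at y ∈ ∅
  x = 2: [0↦5, 1↦3, 2↦5, 3↦4, 4↦0, 5↦0, 6↦4]  zeros at y ∈ {4, 5}
  x = 3: [0↦2, 1↦6, 2↦3, 3↦0, 4↦4, 5↦1, 6↦5]  zeros at y ∈ {3}
  x = 4: [0↦6, 1↦0, 2↦4, 3↦4, 4↦0, 5↦6, 6↦1]  zeros at y ∈ {1, 4}
  x = 5: [0↦2, 1↦5, 2↦0, 3↦1, 4↦1, 5↦0, 6↦5]  zeros at y ∈ {2, 5}
  x = 6: [0↦3, 1↦6, 2↦4, 3↦4, 4↦6, 5↦3, 6↦2]  zeros at y ∈ ∅
Collecting zeros: affine points = {(0, 4), (0, 5), (2, 4), (2, 5), (3, 3), (4, 1), (4, 4), (5, 2), (5, 5)}.
Total count |C(F_7)_aff| = 9.


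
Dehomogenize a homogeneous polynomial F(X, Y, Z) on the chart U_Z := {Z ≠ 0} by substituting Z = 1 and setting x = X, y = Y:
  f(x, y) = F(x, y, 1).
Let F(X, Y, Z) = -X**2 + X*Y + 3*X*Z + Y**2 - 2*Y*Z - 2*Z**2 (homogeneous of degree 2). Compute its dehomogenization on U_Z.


f(x, y) = -x**2 + x*y + 3*x + y**2 - 2*y - 2

On U_Z we set Z = 1. Each monomial c·X^i·Y^j·Z^k in F becomes c·x^i·y^j·1^k = c·x^i·y^j.
Substituting Z = 1: F(X, Y, 1) = -x**2 + x*y + 3*x + y**2 - 2*y - 2.
Note: deg(f) ≤ deg(F) = 2; strict inequality happens when F is divisible by Z (lost terms).


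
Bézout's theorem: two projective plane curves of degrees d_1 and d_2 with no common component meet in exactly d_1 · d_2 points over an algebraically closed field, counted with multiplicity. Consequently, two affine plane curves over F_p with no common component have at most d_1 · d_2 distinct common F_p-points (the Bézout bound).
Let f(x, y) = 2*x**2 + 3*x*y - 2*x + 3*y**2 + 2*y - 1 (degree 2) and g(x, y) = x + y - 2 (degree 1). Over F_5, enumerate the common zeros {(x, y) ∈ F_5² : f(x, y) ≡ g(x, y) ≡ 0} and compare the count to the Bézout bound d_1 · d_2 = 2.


Common zeros: {(0, 2)}; count = 1; Bézout bound = 2.

deg(f) = 2, deg(g) = 1, so Bézout bound = 2.
Scan x ∈ F_5. For each x, list the y ∈ F_5 with f(x, y) ≡ 0 and those with g(x, y) ≡ 0 (mod 5); the common zeros in that column are the intersection.
  x = 0: f ≡ 0 at y ∈ {2, 4}; g ≡ 0 at y ∈ {2}; common: {2}.
  x = 1: f ≡ 0 at y ∈ ∅; g ≡ 0 at y ∈ {1}; common: ∅.
  x = 2: f ≡ 0 at y ∈ ∅; g ≡ 0 at y ∈ {0}; common: ∅.
  x = 3: f ≡ 0 at y ∈ {1, 2}; g ≡ 0 at y ∈ {4}; common: ∅.
  x = 4: f ≡ 0 at y ∈ {1}; g ≡ 0 at y ∈ {3}; common: ∅.
Collecting: common zeros = {(0, 2)}, so the count is 1.
Comparison with the Bézout bound: 1 ≤ 2 = deg(f)·deg(g), as expected for curves with no common component (the affine F_5-count falls short of the bound because intersections may lie at infinity, over extension fields, or carry multiplicity).


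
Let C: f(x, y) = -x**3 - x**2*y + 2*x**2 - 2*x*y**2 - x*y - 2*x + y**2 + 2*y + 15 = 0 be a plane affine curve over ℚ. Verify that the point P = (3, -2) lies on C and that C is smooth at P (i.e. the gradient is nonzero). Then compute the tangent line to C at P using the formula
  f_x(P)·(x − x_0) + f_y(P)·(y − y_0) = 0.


Tangent line at P: -11*x + 10*y + 53 = 0.

Step 1: f(3, -2) = 0, so P lies on C.
Step 2: partial derivatives
  f_x(x, y) = -3*x**2 - 2*x*y + 4*x - 2*y**2 - y - 2, f_y(x, y) = -x**2 - 4*x*y - x + 2*y + 2.
  f_x(P) = -11, f_y(P) = 10 (gradient nonzero, so P is smooth).
Step 3: tangent line at P: -11·(x − 3) + 10·(y − -2) = 0.
Expanding: -11*x + 10*y + 53 = 0.


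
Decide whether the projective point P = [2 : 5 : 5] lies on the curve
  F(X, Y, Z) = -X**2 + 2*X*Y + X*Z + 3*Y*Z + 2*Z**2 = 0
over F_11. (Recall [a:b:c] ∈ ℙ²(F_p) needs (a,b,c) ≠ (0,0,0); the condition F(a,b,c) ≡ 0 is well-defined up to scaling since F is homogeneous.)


F(2,5,5) ≡ 8 (mod 11); P is NOT on the curve.

Evaluate F(2, 5, 5) term-by-term (mod 11).
  -X**2 ↦ -1·4·1·1 = -4
  2*X*Y ↦ 2·2·5·1 = 20
  X*Z ↦ 1·2·1·5 = 10
  3*Y*Z ↦ 3·1·5·5 = 75
  2*Z**2 ↦ 2·1·1·25 = 50
Sum: F(2, 5, 5) = (-4) + (20) + (10) + (75) + (50) = 151.
Reducing mod 11: 151 ≡ 8 (mod 11).
Since F(a, b, c) ≡ 8 ≠ 0 (mod 11), P does NOT lie on the curve.


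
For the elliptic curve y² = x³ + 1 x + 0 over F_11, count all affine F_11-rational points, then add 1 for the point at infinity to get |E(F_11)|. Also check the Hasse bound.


Affine points = {(0, 0), (5, 3), (5, 8), (7, 3), (7, 8), (8, 5), (8, 6), (9, 1), (9, 10), (10, 3), (10, 8)}; affine count = 11; |E(F_11)| = 12.

Discriminant check: Δ ∝ 4a³ + 27b² = 4·1³ + 27·0² = 4·1 + 27·0 ≡ 4 (mod 11). Nonzero ⇒ E is nonsingular.
For each x ∈ F_11, compute rhs = x³ + 1·x + 0 mod 11, then count y ∈ F_11 with y² ≡ rhs.
  x = 0: rhs = 0, matching y values: 0 (1 points).
  x = 1: rhs = 2, matching y values: none (0 points).
  x = 2: rhs = 10, matching y values: none (0 points).
  x = 3: rhs = 8, matching y values: none (0 points).
  x = 4: rhs = 2, matching y values: none (0 points).
  x = 5: rhs = 9, matching y values: 3, 8 (2 points).
  x = 6: rhs = 2, matching y values: none (0 points).
  x = 7: rhs = 9, matching y values: 3, 8 (2 points).
  x = 8: rhs = 3, matching y values: 5, 6 (2 points).
  x = 9: rhs = 1, matching y values: 1, 10 (2 points).
  x = 10: rhs = 9, matching y values: 3, 8 (2 points).
Total affine count: 11.
Full point count |E(F_11)| = 11 + 1 = 12.
Hasse bound: |12 − (11+1)| = |0| = 0 ≤ 2√11 ≈ 6.6332 ✓.


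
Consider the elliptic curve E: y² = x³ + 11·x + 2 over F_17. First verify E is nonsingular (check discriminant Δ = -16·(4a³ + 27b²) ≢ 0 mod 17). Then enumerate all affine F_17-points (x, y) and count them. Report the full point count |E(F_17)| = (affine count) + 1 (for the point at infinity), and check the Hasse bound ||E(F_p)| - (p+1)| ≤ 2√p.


Affine points = {(0, 6), (0, 11), (2, 7), (2, 10), (4, 5), (4, 12), (11, 3), (11, 14), (12, 3), (12, 14), (13, 8), (13, 9)}; affine count = 12; |E(F_17)| = 13.

Discriminant check: Δ ∝ 4a³ + 27b² = 4·11³ + 27·2² = 4·1331 + 27·4 ≡ 9 (mod 17). Nonzero ⇒ E is nonsingular.
For each x ∈ F_17, compute rhs = x³ + 11·x + 2 mod 17, then count y ∈ F_17 with y² ≡ rhs.
  x = 0: rhs = 2, matching y values: 6, 11 (2 points).
  x = 1: rhs = 14, matching y values: none (0 points).
  x = 2: rhs = 15, matching y values: 7, 10 (2 points).
  x = 3: rhs = 11, matching y values: none (0 points).
  x = 4: rhs = 8, matching y values: 5, 12 (2 points).
  x = 5: rhs = 12, matching y values: none (0 points).
  x = 6: rhs = 12, matching y values: none (0 points).
  x = 7: rhs = 14, matching y values: none (0 points).
  x = 8: rhs = 7, matching y values: none (0 points).
  x = 9: rhs = 14, matching y values: none (0 points).
  x = 10: rhs = 7, matching y values: none (0 points).
  x = 11: rhs = 9, matching y values: 3, 14 (2 points).
  x = 12: rhs = 9, matching y values: 3, 14 (2 points).
  x = 13: rhs = 13, matching y values: 8, 9 (2 points).
  x = 14: rhs = 10, matching y values: none (0 points).
  x = 15: rhs = 6, matching y values: none (0 points).
  x = 16: rhs = 7, matching y values: none (0 points).
Total affine count: 12.
Full point count |E(F_17)| = 12 + 1 = 13.
Hasse bound: |13 − (17+1)| = |-5| = 5 ≤ 2√17 ≈ 8.2462 ✓.


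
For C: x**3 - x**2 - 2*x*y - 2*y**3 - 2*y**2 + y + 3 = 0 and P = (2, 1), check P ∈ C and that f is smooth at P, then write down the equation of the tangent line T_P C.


Tangent line at P: 6*x - 13*y + 1 = 0.

Step 1: f(2, 1) = 0, so P lies on C.
Step 2: partial derivatives
  f_x(x, y) = 3*x**2 - 2*x - 2*y, f_y(x, y) = -2*x - 6*y**2 - 4*y + 1.
  f_x(P) = 6, f_y(P) = -13 (gradient nonzero, so P is smooth).
Step 3: tangent line at P: 6·(x − 2) + -13·(y − 1) = 0.
Expanding: 6*x - 13*y + 1 = 0.


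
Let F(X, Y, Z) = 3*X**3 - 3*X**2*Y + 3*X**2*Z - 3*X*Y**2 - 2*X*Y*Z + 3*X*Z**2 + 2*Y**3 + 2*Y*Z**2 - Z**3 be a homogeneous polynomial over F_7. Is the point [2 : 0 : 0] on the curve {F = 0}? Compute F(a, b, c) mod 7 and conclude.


F(2,0,0) ≡ 3 (mod 7); P is NOT on the curve.

Evaluate F(2, 0, 0) term-by-term (mod 7).
  3*X**3 ↦ 3·8·1·1 = 24
  -3*X**2*Y ↦ -3·4·0·1 = 0
  3*X**2*Z ↦ 3·4·1·0 = 0
  -3*X*Y**2 ↦ -3·2·0·1 = 0
  -2*X*Y*Z ↦ -2·2·0·0 = 0
  3*X*Z**2 ↦ 3·2·1·0 = 0
  2*Y**3 ↦ 2·1·0·1 = 0
  2*Y*Z**2 ↦ 2·1·0·0 = 0
  -Z**3 ↦ -1·1·1·0 = 0
Sum: F(2, 0, 0) = (24) + (0) + (0) + (0) + (0) + (0) + (0) + (0) + (0) = 24.
Reducing mod 7: 24 ≡ 3 (mod 7).
Since F(a, b, c) ≡ 3 ≠ 0 (mod 7), P does NOT lie on the curve.


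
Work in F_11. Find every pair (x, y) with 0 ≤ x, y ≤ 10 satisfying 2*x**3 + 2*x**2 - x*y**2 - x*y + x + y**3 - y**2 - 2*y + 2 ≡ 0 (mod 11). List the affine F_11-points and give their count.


Affine F_11-points: {(0, 1), (1, 7), (2, 1), (3, 0), (3, 5), (3, 10), (7, 4), (8, 1), (8, 3), (8, 5), (10, 5)}; count = 11.

For each of the 121 pairs (x, y) ∈ F_11², evaluate f(x, y) mod 11. Record the zeros.
  x = 0: [0↦2, 1↦0, 2↦2, 3↦3, 4↦9, 5↦4, 6↦5, 7↦7, 8↦5, 9↦5, 10↦2]  zeros at y ∈ {1}
  x = 1: [0↦7, 1↦3, 2↦1, 3↦7, 4↦5, 5↦1, 6↦1, 7↦0, 8↦4, 9↦8, 10↦7]  zeros at y ∈ {7}
  x = 2: [0↦6, 1↦0, 2↦5, 3↦5, 4↦6, 5↦3, 6↦2, 7↦9, 8↦8, 9↦5, 10↦6]  zeros at y ∈ {1}
  x = 3: [0↦0, 1↦3, 2↦4, 3↦9, 4↦2, 5↦0, 6↦9, 7↦2, 8↦7, 9↦8, 10↦0]  zeros at y ∈ {0, 5, 10}
  x = 4: [0↦1, 1↦2, 2↦10, 3↦9, 4↦5, 5↦4, 6↦1, 7↦2, 8↦2, 9↦7, 10↦1]  zeros at y ∈ ∅
  x = 5: [0↦10, 1↦9, 2↦2, 3↦6, 4↦5, 5↦5, 6↦1, 7↦10, 8↦5, 9↦3, 10↦10]  zeros at y ∈ ∅
  x = 6: [0↦6, 1↦3, 2↦3, 3↦1, 4↦3, 5↦4, 6↦10, 7↦5, 8↦6, 9↦8, 10↦6]  zeros at y ∈ ∅
  x = 7: [0↦1, 1↦7, 2↦3, 3↦6, 4↦0, 5↦2, 6↦7, 7↦10, 8↦6, 9↦1, 10↦1]  zeros at y ∈ {4}
  x = 8: [0↦7, 1↦0, 2↦3, 3↦0, 4↦8, 5↦0, 6↦4, 7↦4, 8↦6, 9↦5, 10↦7]  zeros at y ∈ {1, 3, 5}
  x = 9: [0↦3, 1↦5, 2↦4, 3↦6, 4↦6, 5↦10, 6↦2, 7↦10, 8↦7, 9↦10, 10↦3]  zeros at y ∈ ∅
  x = 10: [0↦1, 1↦1, 2↦7, 3↦3, 4↦6, 5↦0, 6↦2, 7↦7, 8↦10, 9↦6, 10↦1]  zeros at y ∈ {5}
Collecting zeros: affine points = {(0, 1), (1, 7), (2, 1), (3, 0), (3, 5), (3, 10), (7, 4), (8, 1), (8, 3), (8, 5), (10, 5)}.
Total count |C(F_11)_aff| = 11.


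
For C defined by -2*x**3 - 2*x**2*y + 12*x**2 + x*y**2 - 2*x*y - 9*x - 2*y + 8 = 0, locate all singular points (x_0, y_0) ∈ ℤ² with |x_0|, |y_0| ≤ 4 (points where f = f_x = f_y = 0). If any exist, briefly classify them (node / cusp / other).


Singular points: {(1, 3)}; classification: cusp.

Compute partial derivatives:
  f_x = -6*x**2 - 4*x*y + 24*x + y**2 - 2*y - 9.
  f_y = -2*x**2 + 2*x*y - 2*x - 2.
Scan x_0 ∈ {−4, ..., 4}. For each x_0, f_y(x_0, y) is a polynomial in y; find its integer roots y ∈ {−4, ..., 4}, then test f_x and f at those candidates.
  x = -4: f_y(-4, y) = -8*y - 26; no integer root y with |y| ≤ 4.
  x = -3: f_y(-3, y) = -6*y - 14; no integer root y with |y| ≤ 4.
  x = -2: f_y(-2, y) = -4*y - 6; no integer root y with |y| ≤ 4.
  x = -1: f_y(-1, y) = -2*y - 2; vanishes at y ∈ {-1}. (-1, -1): f_x = -40 ≠ 0.
  x = 0: f_y(0, y) = -2; no integer root y with |y| ≤ 4.
  x = 1: f_y(1, y) = 2*y - 6; vanishes at y ∈ {3}. (1, 3): f_x = 0, f = 0 — SINGULAR.
  x = 2: f_y(2, y) = 4*y - 14; no integer root y with |y| ≤ 4.
  x = 3: f_y(3, y) = 6*y - 26; no integer root y with |y| ≤ 4.
  x = 4: f_y(4, y) = 8*y - 42; no integer root y with |y| ≤ 4.
Only singular point on the grid: (1, 3).
Classify: substitute x = 1 + u, y = 3 + v and expand: f = -2*u**3 - 2*u**2*v + u*v**2 + v**2.
No constant or linear terms (consistent with a singular point). Quadratic part: v**2. Cubic part: -2*u**3 - 2*u**2*v + u*v**2.
The quadratic part v**2 is a perfect square, so there is a single (double) tangent line v = 0, i.e. y = 3. Restricting the cubic part to that line (v = 0) leaves -2*u**3 ≠ 0, so f is not divisible by v and the branch is v² ≈ 2*u**3 to lowest order — this is a cusp.
Classification: cusp.


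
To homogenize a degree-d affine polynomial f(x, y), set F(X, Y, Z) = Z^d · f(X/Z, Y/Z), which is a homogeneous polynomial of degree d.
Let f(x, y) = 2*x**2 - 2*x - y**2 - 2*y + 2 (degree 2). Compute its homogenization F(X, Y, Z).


F(X, Y, Z) = 2*X**2 - 2*X*Z - Y**2 - 2*Y*Z + 2*Z**2

deg(f) = 2.
Substitute x = X/Z, y = Y/Z into f, then multiply by Z^2.
  monomial 2·x^2·y^0 ↦ 2·X^2·Y^0·Z^0.
  monomial -2·x^1·y^0 ↦ -2·X^1·Y^0·Z^1.
  monomial -1·x^0·y^2 ↦ -1·X^0·Y^2·Z^0.
  monomial -2·x^0·y^1 ↦ -2·X^0·Y^1·Z^1.
  monomial 2·x^0·y^0 ↦ 2·X^0·Y^0·Z^2.
Collecting: F(X, Y, Z) = 2*X**2 - 2*X*Z - Y**2 - 2*Y*Z + 2*Z**2.


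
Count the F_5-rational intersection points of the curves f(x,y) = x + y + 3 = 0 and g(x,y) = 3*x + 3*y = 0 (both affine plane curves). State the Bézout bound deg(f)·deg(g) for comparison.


Common zeros: ∅; count = 0; Bézout bound = 1.

deg(f) = 1, deg(g) = 1, so Bézout bound = 1.
Scan x ∈ F_5. For each x, list the y ∈ F_5 with f(x, y) ≡ 0 and those with g(x, y) ≡ 0 (mod 5); the common zeros in that column are the intersection.
  x = 0: f ≡ 0 at y ∈ {2}; g ≡ 0 at y ∈ {0}; common: ∅.
  x = 1: f ≡ 0 at y ∈ {1}; g ≡ 0 at y ∈ {4}; common: ∅.
  x = 2: f ≡ 0 at y ∈ {0}; g ≡ 0 at y ∈ {3}; common: ∅.
  x = 3: f ≡ 0 at y ∈ {4}; g ≡ 0 at y ∈ {2}; common: ∅.
  x = 4: f ≡ 0 at y ∈ {3}; g ≡ 0 at y ∈ {1}; common: ∅.
Collecting: common zeros = ∅, so the count is 0.
Comparison with the Bézout bound: 0 ≤ 1 = deg(f)·deg(g), as expected for curves with no common component (the affine F_5-count falls short of the bound because intersections may lie at infinity, over extension fields, or carry multiplicity).


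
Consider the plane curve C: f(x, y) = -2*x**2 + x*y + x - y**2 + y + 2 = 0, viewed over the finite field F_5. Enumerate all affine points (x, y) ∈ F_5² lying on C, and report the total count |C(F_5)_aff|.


Affine F_5-points: {(0, 2), (0, 4), (3, 1), (3, 3), (4, 2), (4, 3)}; count = 6.

For each of the 25 pairs (x, y) ∈ F_5², evaluate f(x, y) mod 5. Record the zeros.
  x = 0: [0↦2, 1↦2, 2↦0, 3↦1, 4↦0]  zeros at y ∈ {2, 4}
  x = 1: [0↦1, 1↦2, 2↦1, 3↦3, 4↦3]  zeros at y ∈ ∅
  x = 2: [0↦1, 1↦3, 2↦3, 3↦1, 4↦2]  zeros at y ∈ ∅
  x = 3: [0↦2, 1↦0, 2↦1, 3↦0, 4↦2]  zeros at y ∈ {1, 3}
  x = 4: [0↦4, 1↦3, 2↦0, 3↦0, 4↦3]  zeros at y ∈ {2, 3}
Collecting zeros: affine points = {(0, 2), (0, 4), (3, 1), (3, 3), (4, 2), (4, 3)}.
Total count |C(F_5)_aff| = 6.


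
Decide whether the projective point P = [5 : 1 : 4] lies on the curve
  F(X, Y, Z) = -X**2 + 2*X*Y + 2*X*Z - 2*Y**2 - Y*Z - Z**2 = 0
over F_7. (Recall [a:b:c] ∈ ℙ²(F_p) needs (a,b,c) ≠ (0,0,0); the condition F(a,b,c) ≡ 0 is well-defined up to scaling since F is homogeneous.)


F(5,1,4) ≡ 3 (mod 7); P is NOT on the curve.

Evaluate F(5, 1, 4) term-by-term (mod 7).
  -X**2 ↦ -1·25·1·1 = -25
  2*X*Y ↦ 2·5·1·1 = 10
  2*X*Z ↦ 2·5·1·4 = 40
  -2*Y**2 ↦ -2·1·1·1 = -2
  -Y*Z ↦ -1·1·1·4 = -4
  -Z**2 ↦ -1·1·1·16 = -16
Sum: F(5, 1, 4) = (-25) + (10) + (40) + (-2) + (-4) + (-16) = 3.
Reducing mod 7: 3 ≡ 3 (mod 7).
Since F(a, b, c) ≡ 3 ≠ 0 (mod 7), P does NOT lie on the curve.


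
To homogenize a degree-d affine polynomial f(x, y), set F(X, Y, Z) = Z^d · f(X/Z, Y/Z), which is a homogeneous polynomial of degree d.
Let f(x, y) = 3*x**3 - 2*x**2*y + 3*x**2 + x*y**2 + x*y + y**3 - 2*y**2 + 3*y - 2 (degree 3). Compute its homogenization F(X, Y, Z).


F(X, Y, Z) = 3*X**3 - 2*X**2*Y + 3*X**2*Z + X*Y**2 + X*Y*Z + Y**3 - 2*Y**2*Z + 3*Y*Z**2 - 2*Z**3

deg(f) = 3.
Substitute x = X/Z, y = Y/Z into f, then multiply by Z^3.
  monomial 3·x^3·y^0 ↦ 3·X^3·Y^0·Z^0.
  monomial -2·x^2·y^1 ↦ -2·X^2·Y^1·Z^0.
  monomial 3·x^2·y^0 ↦ 3·X^2·Y^0·Z^1.
  monomial 1·x^1·y^2 ↦ 1·X^1·Y^2·Z^0.
  monomial 1·x^1·y^1 ↦ 1·X^1·Y^1·Z^1.
  monomial 1·x^0·y^3 ↦ 1·X^0·Y^3·Z^0.
  monomial -2·x^0·y^2 ↦ -2·X^0·Y^2·Z^1.
  monomial 3·x^0·y^1 ↦ 3·X^0·Y^1·Z^2.
  monomial -2·x^0·y^0 ↦ -2·X^0·Y^0·Z^3.
Collecting: F(X, Y, Z) = 3*X**3 - 2*X**2*Y + 3*X**2*Z + X*Y**2 + X*Y*Z + Y**3 - 2*Y**2*Z + 3*Y*Z**2 - 2*Z**3.


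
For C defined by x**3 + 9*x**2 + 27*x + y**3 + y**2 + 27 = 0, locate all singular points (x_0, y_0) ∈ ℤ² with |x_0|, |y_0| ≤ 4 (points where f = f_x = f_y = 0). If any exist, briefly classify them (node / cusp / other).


Singular points: {(-3, 0)}; classification: cusp.

Compute partial derivatives:
  f_x = 3*x**2 + 18*x + 27.
  f_y = 3*y**2 + 2*y.
Scan x_0 ∈ {−4, ..., 4}. For each x_0, f_y(x_0, y) is a polynomial in y; find its integer roots y ∈ {−4, ..., 4}, then test f_x and f at those candidates.
  x = -4: f_y(-4, y) = 3*y**2 + 2*y; vanishes at y ∈ {0}. (-4, 0): f_x = 3 ≠ 0.
  x = -3: f_y(-3, y) = 3*y**2 + 2*y; vanishes at y ∈ {0}. (-3, 0): f_x = 0, f = 0 — SINGULAR.
  x = -2: f_y(-2, y) = 3*y**2 + 2*y; vanishes at y ∈ {0}. (-2, 0): f_x = 3 ≠ 0.
  x = -1: f_y(-1, y) = 3*y**2 + 2*y; vanishes at y ∈ {0}. (-1, 0): f_x = 12 ≠ 0.
  x = 0: f_y(0, y) = 3*y**2 + 2*y; vanishes at y ∈ {0}. (0, 0): f_x = 27 ≠ 0.
  x = 1: f_y(1, y) = 3*y**2 + 2*y; vanishes at y ∈ {0}. (1, 0): f_x = 48 ≠ 0.
  x = 2: f_y(2, y) = 3*y**2 + 2*y; vanishes at y ∈ {0}. (2, 0): f_x = 75 ≠ 0.
  x = 3: f_y(3, y) = 3*y**2 + 2*y; vanishes at y ∈ {0}. (3, 0): f_x = 108 ≠ 0.
  x = 4: f_y(4, y) = 3*y**2 + 2*y; vanishes at y ∈ {0}. (4, 0): f_x = 147 ≠ 0.
Only singular point on the grid: (-3, 0).
Classify: substitute x = -3 + u, y = 0 + v and expand: f = u**3 + v**3 + v**2.
No constant or linear terms (consistent with a singular point). Quadratic part: v**2. Cubic part: u**3 + v**3.
The quadratic part v**2 is a perfect square, so there is a single (double) tangent line v = 0, i.e. y = 0. Restricting the cubic part to that line (v = 0) leaves u**3 ≠ 0, so f is not divisible by v and the branch is v² ≈ -u**3 to lowest order — this is a cusp.
Classification: cusp.


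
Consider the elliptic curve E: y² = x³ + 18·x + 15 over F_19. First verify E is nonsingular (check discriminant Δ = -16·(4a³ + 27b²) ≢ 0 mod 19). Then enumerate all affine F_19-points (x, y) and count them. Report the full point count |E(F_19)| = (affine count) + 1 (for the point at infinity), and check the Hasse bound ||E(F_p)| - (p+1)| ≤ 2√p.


Affine points = {(3, 1), (3, 18), (6, 4), (6, 15), (7, 3), (7, 16), (8, 5), (8, 14), (10, 6), (10, 13), (11, 9), (11, 10), (14, 3), (14, 16), (17, 3), (17, 16)}; affine count = 16; |E(F_19)| = 17.

Discriminant check: Δ ∝ 4a³ + 27b² = 4·18³ + 27·15² = 4·5832 + 27·225 ≡ 10 (mod 19). Nonzero ⇒ E is nonsingular.
For each x ∈ F_19, compute rhs = x³ + 18·x + 15 mod 19, then count y ∈ F_19 with y² ≡ rhs.
  x = 0: rhs = 15, matching y values: none (0 points).
  x = 1: rhs = 15, matching y values: none (0 points).
  x = 2: rhs = 2, matching y values: none (0 points).
  x = 3: rhs = 1, matching y values: 1, 18 (2 points).
  x = 4: rhs = 18, matching y values: none (0 points).
  x = 5: rhs = 2, matching y values: none (0 points).
  x = 6: rhs = 16, matching y values: 4, 15 (2 points).
  x = 7: rhs = 9, matching y values: 3, 16 (2 points).
  x = 8: rhs = 6, matching y values: 5, 14 (2 points).
  x = 9: rhs = 13, matching y values: none (0 points).
  x = 10: rhs = 17, matching y values: 6, 13 (2 points).
  x = 11: rhs = 5, matching y values: 9, 10 (2 points).
  x = 12: rhs = 2, matching y values: none (0 points).
  x = 13: rhs = 14, matching y values: none (0 points).
  x = 14: rhs = 9, matching y values: 3, 16 (2 points).
  x = 15: rhs = 12, matching y values: none (0 points).
  x = 16: rhs = 10, matching y values: none (0 points).
  x = 17: rhs = 9, matching y values: 3, 16 (2 points).
  x = 18: rhs = 15, matching y values: none (0 points).
Total affine count: 16.
Full point count |E(F_19)| = 16 + 1 = 17.
Hasse bound: |17 − (19+1)| = |-3| = 3 ≤ 2√19 ≈ 8.7178 ✓.
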